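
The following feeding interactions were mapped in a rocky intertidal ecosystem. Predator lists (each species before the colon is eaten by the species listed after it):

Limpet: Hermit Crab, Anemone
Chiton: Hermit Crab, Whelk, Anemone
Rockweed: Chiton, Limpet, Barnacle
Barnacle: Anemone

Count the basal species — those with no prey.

1

Basal species (no prey listed): Rockweed.
Count: 1.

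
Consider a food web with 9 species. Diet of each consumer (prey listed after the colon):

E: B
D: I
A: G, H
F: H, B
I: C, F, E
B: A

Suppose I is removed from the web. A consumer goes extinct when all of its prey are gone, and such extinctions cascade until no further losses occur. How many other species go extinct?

Remove I.
Round 1: D (all prey gone) → extinct.
No further losses. Total secondary extinctions: 1.

1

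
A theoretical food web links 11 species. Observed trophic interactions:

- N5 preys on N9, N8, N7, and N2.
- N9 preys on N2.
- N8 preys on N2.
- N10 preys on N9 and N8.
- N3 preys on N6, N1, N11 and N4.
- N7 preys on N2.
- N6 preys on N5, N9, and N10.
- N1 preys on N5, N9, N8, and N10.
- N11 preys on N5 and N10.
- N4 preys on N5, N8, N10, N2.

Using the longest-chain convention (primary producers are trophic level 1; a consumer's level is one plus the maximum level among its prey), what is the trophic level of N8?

Trophic level 2

N2 is a producer → level 1.
N8 eats N2 → level 2.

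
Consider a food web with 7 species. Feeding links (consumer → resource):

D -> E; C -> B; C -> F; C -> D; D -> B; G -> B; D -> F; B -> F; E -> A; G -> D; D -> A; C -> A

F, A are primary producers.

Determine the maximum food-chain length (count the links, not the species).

One longest chain: A → E → D → G.
It has 4 species and 3 links.

3 links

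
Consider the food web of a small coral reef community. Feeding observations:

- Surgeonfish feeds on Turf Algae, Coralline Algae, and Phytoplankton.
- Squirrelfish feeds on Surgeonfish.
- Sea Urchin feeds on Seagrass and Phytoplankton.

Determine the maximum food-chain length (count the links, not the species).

2 links

One longest chain: Turf Algae → Surgeonfish → Squirrelfish.
It has 3 species and 2 links.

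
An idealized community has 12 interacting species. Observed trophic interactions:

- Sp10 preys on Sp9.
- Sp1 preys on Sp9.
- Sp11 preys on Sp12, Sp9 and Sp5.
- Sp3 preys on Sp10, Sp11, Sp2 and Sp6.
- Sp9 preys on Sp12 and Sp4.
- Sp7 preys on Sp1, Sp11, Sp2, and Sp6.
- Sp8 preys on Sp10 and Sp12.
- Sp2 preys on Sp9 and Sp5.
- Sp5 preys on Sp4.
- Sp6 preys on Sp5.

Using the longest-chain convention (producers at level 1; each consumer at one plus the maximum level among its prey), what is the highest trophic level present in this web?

Producers (level 1): Sp4, Sp12.
Sp4 → Sp5 → Sp2 → Sp3 gives Sp3 level 4.
No species has a prey at level 4, so no species reaches level 5.

4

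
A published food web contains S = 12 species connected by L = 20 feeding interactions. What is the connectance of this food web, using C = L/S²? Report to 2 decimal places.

The web has S = 12 species and L = 20 feeding links.
C = L / S² = 20 / 144 = 0.1389 ≈ 0.14.

C = 0.14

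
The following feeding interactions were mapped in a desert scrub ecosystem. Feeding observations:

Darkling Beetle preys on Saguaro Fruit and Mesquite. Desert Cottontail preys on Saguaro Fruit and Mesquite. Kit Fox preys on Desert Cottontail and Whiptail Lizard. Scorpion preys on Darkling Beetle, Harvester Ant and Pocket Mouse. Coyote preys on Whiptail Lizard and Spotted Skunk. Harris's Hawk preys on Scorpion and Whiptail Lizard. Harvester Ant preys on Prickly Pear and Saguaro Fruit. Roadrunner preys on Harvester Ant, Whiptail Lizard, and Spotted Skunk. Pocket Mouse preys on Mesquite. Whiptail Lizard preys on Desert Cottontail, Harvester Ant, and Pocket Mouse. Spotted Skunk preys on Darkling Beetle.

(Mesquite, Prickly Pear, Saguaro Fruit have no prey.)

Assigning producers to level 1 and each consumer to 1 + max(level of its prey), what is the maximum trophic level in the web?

Producers (level 1): Mesquite, Prickly Pear, Saguaro Fruit.
Mesquite → Desert Cottontail → Whiptail Lizard → Kit Fox gives Kit Fox level 4.
No species has a prey at level 4, so no species reaches level 5.

4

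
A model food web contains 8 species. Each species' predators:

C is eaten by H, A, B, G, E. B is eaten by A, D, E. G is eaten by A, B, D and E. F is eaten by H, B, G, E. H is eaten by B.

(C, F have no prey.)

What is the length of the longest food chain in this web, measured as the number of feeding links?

One longest chain: C → G → B → E.
It has 4 species and 3 links.

3 links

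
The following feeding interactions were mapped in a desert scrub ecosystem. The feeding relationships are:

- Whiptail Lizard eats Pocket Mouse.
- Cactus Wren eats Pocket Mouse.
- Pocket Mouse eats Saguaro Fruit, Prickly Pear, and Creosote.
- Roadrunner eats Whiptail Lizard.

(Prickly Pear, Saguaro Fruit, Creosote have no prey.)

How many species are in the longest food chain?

One longest chain: Prickly Pear → Pocket Mouse → Whiptail Lizard → Roadrunner.
It has 4 species and 3 links.

4 species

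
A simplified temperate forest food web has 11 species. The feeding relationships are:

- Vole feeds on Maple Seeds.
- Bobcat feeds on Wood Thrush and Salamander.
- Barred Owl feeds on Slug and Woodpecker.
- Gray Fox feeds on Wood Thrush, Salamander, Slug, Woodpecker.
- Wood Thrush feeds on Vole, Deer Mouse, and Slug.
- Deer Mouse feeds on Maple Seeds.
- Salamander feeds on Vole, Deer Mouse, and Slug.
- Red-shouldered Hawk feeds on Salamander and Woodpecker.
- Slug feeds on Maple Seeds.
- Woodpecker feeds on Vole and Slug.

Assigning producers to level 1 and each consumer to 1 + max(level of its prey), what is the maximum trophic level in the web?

Producers (level 1): Maple Seeds.
Maple Seeds → Deer Mouse → Wood Thrush → Bobcat gives Bobcat level 4.
No species has a prey at level 4, so no species reaches level 5.

4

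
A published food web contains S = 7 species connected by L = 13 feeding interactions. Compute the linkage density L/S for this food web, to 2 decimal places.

L/S = 1.86

There are L = 13 links among S = 7 species.
L/S = 13/7 = 1.8571 ≈ 1.86.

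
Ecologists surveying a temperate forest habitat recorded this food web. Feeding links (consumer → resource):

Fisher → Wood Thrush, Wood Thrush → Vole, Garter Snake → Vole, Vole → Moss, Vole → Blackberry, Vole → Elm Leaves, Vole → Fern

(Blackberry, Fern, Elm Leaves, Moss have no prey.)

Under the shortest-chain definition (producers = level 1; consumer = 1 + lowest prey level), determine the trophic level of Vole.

Blackberry is a producer → level 1.
Vole eats Blackberry → level 2.

Trophic level 2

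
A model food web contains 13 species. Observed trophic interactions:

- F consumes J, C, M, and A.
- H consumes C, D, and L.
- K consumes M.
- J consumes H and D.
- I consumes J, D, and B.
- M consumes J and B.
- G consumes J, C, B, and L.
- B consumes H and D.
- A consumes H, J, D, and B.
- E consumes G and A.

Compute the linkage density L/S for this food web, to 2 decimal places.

There are L = 27 links among S = 13 species.
L/S = 27/13 = 2.0769 ≈ 2.08.

L/S = 2.08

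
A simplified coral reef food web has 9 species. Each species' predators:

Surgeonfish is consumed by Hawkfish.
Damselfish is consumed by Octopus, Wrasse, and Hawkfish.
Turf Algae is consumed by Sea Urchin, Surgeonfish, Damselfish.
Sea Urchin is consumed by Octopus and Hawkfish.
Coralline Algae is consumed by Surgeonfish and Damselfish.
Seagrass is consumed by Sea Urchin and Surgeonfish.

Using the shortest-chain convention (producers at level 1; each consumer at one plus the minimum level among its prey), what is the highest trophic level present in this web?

Producers (level 1): Turf Algae, Seagrass, Coralline Algae.
Following each consumer down to its lowest-level prey: Turf Algae → Damselfish → Octopus (levels 1 through 3).
All prey of Octopus (Damselfish 2, Sea Urchin 2) are at level 2 or above, so Octopus is at level 1 + 2 = 3.
Every consumer has at least one prey at level 2 or below, so none exceeds level 3.

3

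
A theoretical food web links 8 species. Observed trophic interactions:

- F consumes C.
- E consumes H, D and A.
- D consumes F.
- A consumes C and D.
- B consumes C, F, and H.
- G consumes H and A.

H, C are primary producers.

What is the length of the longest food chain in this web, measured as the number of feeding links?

One longest chain: C → F → D → A → E.
It has 5 species and 4 links.

4 links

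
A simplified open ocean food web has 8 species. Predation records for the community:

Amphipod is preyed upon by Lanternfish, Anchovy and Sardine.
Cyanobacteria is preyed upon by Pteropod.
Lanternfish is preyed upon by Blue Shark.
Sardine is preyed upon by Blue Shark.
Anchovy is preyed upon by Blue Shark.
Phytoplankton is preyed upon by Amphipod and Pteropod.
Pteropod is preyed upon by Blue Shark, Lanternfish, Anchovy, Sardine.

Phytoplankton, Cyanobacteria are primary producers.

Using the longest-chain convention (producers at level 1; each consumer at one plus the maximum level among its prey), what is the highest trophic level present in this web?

Producers (level 1): Phytoplankton, Cyanobacteria.
Phytoplankton → Pteropod → Anchovy → Blue Shark gives Blue Shark level 4.
No species has a prey at level 4, so no species reaches level 5.

4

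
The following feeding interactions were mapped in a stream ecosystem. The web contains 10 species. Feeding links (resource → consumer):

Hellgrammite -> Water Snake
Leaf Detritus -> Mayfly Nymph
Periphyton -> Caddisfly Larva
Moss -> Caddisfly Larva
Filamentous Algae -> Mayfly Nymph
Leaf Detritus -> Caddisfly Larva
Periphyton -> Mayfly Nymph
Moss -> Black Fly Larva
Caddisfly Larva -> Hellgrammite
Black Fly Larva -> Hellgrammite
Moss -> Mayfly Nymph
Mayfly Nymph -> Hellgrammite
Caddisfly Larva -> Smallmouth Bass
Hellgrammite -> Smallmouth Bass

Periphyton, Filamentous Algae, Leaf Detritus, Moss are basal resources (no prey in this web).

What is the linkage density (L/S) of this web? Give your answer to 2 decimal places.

L/S = 1.40

There are L = 14 links among S = 10 species.
L/S = 14/10 = 1.4000 ≈ 1.40.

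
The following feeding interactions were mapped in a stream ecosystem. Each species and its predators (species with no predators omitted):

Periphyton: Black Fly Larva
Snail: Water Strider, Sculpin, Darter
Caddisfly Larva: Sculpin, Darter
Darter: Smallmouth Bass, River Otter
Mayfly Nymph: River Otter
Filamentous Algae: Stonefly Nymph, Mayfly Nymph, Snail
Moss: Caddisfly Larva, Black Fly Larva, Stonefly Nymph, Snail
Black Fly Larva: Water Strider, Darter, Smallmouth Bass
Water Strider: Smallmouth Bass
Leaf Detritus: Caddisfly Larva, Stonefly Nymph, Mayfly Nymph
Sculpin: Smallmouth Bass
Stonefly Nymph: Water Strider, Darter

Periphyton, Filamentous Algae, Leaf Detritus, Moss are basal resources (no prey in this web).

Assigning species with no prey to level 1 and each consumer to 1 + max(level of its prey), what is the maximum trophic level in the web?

Basal resources (level 1): Periphyton, Filamentous Algae, Leaf Detritus, Moss.
Filamentous Algae → Snail → Water Strider → Smallmouth Bass gives Smallmouth Bass level 4.
No species has a prey at level 4, so no species reaches level 5.

4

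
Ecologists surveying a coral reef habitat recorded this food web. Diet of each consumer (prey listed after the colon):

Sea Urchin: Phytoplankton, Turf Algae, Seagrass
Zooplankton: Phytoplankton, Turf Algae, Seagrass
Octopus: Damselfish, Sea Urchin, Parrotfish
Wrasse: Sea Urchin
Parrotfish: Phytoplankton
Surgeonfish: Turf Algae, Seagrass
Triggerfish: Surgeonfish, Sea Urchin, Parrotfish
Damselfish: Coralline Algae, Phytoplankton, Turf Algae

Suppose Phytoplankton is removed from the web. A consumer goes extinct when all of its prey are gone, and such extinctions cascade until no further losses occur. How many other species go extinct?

1

Remove Phytoplankton.
Round 1: Parrotfish (all prey gone) → extinct.
No further losses. Total secondary extinctions: 1.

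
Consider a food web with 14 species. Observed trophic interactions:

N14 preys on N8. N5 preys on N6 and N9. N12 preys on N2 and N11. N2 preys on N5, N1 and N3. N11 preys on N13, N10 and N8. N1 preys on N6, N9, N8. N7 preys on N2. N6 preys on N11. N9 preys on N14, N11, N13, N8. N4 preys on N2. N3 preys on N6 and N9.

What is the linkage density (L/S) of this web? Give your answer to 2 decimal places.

L/S = 1.64

There are L = 23 links among S = 14 species.
L/S = 23/14 = 1.6429 ≈ 1.64.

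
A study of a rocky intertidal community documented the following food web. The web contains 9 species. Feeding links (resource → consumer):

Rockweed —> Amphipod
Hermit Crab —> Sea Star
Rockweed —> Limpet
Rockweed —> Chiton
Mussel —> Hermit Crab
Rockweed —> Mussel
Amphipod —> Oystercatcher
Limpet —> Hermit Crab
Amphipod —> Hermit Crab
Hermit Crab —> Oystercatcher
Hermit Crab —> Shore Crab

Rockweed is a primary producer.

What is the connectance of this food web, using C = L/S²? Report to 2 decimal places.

The web has S = 9 species and L = 11 feeding links.
C = L / S² = 11 / 81 = 0.1358 ≈ 0.14.

C = 0.14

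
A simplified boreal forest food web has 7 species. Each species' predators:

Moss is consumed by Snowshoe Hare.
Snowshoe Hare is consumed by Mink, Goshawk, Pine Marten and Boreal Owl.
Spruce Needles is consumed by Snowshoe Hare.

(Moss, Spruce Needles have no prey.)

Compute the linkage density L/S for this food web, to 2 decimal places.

There are L = 6 links among S = 7 species.
L/S = 6/7 = 0.8571 ≈ 0.86.

L/S = 0.86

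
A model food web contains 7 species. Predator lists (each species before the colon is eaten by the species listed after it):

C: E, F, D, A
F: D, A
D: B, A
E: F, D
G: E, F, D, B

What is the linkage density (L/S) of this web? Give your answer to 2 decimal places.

There are L = 14 links among S = 7 species.
L/S = 14/7 = 2.0000 ≈ 2.00.

L/S = 2.00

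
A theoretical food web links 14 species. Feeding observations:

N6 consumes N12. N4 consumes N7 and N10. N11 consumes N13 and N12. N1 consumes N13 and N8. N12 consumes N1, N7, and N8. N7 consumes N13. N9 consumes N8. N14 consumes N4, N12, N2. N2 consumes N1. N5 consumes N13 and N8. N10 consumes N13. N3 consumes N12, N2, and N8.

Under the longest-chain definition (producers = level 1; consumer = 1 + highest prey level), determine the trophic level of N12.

N13 is a producer → level 1.
N7 eats N13 → level 2.
N12 eats N7 (level 2); other prey at levels: N8 1, N1 2 → level 3.

Trophic level 3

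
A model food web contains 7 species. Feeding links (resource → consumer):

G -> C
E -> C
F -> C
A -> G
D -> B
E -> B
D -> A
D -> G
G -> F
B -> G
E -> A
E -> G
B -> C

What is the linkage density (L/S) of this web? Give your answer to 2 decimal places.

L/S = 1.86

There are L = 13 links among S = 7 species.
L/S = 13/7 = 1.8571 ≈ 1.86.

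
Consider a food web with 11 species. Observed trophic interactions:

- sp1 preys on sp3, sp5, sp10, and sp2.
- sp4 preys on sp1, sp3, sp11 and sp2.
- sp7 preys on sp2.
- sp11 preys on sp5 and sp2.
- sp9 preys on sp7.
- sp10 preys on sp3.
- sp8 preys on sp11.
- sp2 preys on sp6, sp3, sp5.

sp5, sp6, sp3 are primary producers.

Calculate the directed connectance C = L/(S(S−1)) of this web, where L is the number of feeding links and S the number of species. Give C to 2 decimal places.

The web has S = 11 species and L = 17 feeding links.
C = L / (S(S−1)) = 17 / 110 = 0.1545 ≈ 0.15.

C = 0.15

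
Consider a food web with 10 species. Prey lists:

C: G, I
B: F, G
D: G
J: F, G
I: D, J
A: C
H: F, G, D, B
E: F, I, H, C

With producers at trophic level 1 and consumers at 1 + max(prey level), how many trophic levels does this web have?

5

Producers (level 1): F, G.
G → D → I → C → E gives E level 5.
No species has a prey at level 5, so no species reaches level 6.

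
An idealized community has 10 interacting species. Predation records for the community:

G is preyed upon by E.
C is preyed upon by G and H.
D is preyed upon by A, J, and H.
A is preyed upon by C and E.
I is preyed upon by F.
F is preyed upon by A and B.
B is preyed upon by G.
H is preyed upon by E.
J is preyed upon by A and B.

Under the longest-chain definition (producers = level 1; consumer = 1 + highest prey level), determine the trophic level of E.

I is a producer → level 1.
F eats I → level 2.
A eats F (level 2); other prey at levels: D 1, J 2 → level 3.
C eats A → level 4.
H eats C (level 4); other prey at levels: D 1 → level 5.
E eats H (level 5); other prey at levels: A 3, G 5 → level 6.

Trophic level 6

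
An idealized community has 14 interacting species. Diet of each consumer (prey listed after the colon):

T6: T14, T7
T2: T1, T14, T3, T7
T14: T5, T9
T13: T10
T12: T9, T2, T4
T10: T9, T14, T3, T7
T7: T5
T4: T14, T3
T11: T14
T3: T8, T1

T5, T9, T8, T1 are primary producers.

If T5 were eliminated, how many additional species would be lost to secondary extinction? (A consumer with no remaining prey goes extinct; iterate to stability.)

Remove T5.
Round 1: T7 (all prey gone) → extinct.
No further losses. Total secondary extinctions: 1.

1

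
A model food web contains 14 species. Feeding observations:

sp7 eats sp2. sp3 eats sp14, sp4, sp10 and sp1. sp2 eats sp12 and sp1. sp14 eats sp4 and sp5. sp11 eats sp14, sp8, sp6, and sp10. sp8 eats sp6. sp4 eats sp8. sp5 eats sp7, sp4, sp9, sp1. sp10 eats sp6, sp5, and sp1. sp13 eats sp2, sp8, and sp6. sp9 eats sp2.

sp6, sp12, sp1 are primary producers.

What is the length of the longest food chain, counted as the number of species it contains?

6 species

One longest chain: sp12 → sp2 → sp7 → sp5 → sp14 → sp11.
It has 6 species and 5 links.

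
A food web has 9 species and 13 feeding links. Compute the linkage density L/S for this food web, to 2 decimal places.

L/S = 1.44

There are L = 13 links among S = 9 species.
L/S = 13/9 = 1.4444 ≈ 1.44.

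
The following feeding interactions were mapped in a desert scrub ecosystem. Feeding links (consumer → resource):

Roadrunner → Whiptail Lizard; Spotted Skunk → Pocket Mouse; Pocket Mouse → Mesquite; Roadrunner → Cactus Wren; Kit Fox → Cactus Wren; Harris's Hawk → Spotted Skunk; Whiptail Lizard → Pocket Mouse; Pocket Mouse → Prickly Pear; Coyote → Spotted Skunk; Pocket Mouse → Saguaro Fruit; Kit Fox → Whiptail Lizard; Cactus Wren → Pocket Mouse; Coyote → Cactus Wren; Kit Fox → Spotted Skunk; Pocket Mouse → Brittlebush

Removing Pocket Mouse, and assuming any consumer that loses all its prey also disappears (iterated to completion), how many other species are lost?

7

Remove Pocket Mouse.
Round 1: Cactus Wren (all prey gone), Spotted Skunk (all prey gone), Whiptail Lizard (all prey gone) → extinct.
Round 2: Harris's Hawk (all prey gone), Coyote (all prey gone), Roadrunner (all prey gone), Kit Fox (all prey gone) → extinct.
No further losses. Total secondary extinctions: 7.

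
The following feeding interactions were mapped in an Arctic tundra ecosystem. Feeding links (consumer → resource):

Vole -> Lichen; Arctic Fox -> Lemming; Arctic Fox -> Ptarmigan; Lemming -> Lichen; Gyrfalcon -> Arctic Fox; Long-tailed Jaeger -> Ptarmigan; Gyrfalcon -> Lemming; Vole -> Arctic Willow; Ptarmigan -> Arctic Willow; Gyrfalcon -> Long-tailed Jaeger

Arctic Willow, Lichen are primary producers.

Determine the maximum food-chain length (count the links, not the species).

One longest chain: Arctic Willow → Ptarmigan → Long-tailed Jaeger → Gyrfalcon.
It has 4 species and 3 links.

3 links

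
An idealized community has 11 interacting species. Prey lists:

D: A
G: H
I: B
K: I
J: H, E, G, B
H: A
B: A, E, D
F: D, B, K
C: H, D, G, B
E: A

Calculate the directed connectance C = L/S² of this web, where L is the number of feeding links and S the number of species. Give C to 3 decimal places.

The web has S = 11 species and L = 20 feeding links.
C = L / S² = 20 / 121 = 0.1653 ≈ 0.165.

C = 0.165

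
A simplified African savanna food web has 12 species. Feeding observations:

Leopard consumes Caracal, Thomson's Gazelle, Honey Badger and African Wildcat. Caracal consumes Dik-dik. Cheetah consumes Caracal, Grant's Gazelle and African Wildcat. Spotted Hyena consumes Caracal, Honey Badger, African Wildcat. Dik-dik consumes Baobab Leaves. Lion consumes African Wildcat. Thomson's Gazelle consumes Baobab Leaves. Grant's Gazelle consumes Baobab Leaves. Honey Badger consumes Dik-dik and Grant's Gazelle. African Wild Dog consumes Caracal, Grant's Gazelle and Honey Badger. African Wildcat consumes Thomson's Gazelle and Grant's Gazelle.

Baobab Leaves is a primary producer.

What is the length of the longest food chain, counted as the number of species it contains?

4 species

One longest chain: Baobab Leaves → Grant's Gazelle → African Wildcat → Spotted Hyena.
It has 4 species and 3 links.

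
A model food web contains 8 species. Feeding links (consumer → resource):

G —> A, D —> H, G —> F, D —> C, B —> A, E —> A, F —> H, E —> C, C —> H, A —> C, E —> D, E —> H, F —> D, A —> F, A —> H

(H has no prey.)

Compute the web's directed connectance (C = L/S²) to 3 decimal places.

C = 0.234

The web has S = 8 species and L = 15 feeding links.
C = L / S² = 15 / 64 = 0.2344 ≈ 0.234.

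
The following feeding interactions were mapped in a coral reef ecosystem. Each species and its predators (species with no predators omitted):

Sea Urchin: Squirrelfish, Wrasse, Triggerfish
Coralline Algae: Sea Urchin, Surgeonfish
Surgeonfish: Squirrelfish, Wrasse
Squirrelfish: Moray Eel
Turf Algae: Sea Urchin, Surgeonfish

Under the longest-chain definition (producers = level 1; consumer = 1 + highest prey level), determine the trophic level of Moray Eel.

Trophic level 4

Coralline Algae is a producer → level 1.
Sea Urchin eats Coralline Algae (level 1); other prey at levels: Turf Algae 1 → level 2.
Squirrelfish eats Sea Urchin (level 2); other prey at levels: Surgeonfish 2 → level 3.
Moray Eel eats Squirrelfish → level 4.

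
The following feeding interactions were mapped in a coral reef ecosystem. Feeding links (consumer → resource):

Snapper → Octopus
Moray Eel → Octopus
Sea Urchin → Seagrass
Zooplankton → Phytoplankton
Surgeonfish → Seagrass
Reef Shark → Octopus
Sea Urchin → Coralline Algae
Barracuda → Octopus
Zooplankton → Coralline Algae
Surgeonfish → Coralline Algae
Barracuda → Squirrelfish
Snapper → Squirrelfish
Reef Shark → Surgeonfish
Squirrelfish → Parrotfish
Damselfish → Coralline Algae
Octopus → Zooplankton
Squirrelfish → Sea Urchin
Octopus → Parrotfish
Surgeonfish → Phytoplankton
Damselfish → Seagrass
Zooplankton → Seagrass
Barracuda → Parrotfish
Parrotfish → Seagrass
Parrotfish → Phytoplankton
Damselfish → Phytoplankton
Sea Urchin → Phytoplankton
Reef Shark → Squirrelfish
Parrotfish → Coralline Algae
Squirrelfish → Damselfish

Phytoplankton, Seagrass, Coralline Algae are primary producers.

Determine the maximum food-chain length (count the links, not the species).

One longest chain: Phytoplankton → Zooplankton → Octopus → Moray Eel.
It has 4 species and 3 links.

3 links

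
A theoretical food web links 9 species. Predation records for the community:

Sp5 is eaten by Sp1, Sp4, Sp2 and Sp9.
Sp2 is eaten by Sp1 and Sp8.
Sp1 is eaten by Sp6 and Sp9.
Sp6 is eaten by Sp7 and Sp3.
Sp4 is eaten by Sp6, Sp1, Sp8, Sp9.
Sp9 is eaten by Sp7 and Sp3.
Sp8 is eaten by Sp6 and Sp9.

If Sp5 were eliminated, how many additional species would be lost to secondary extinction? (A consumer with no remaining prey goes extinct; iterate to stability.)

Remove Sp5.
Round 1: Sp2 (all prey gone), Sp4 (all prey gone) → extinct.
Round 2: Sp8 (all prey gone), Sp1 (all prey gone) → extinct.
Round 3: Sp9 (all prey gone), Sp6 (all prey gone) → extinct.
Round 4: Sp3 (all prey gone), Sp7 (all prey gone) → extinct.
No further losses. Total secondary extinctions: 8.

8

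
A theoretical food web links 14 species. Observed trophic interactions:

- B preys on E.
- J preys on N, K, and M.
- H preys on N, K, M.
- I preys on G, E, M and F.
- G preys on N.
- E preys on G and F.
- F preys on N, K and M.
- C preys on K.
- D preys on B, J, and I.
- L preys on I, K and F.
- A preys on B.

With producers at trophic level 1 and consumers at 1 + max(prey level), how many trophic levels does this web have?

5

Producers (level 1): M, N, K.
N → G → E → I → L gives L level 5.
No species has a prey at level 5, so no species reaches level 6.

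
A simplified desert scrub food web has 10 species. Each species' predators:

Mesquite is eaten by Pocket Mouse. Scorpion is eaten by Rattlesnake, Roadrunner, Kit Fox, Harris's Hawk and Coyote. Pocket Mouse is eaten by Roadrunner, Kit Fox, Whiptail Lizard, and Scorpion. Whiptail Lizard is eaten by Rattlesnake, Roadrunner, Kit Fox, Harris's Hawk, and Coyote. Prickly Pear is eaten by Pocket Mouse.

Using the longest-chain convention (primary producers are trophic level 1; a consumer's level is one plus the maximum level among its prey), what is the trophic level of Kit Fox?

Mesquite is a producer → level 1.
Pocket Mouse eats Mesquite (level 1); other prey at levels: Prickly Pear 1 → level 2.
Whiptail Lizard eats Pocket Mouse → level 3.
Kit Fox eats Whiptail Lizard (level 3); other prey at levels: Pocket Mouse 2, Scorpion 3 → level 4.

Trophic level 4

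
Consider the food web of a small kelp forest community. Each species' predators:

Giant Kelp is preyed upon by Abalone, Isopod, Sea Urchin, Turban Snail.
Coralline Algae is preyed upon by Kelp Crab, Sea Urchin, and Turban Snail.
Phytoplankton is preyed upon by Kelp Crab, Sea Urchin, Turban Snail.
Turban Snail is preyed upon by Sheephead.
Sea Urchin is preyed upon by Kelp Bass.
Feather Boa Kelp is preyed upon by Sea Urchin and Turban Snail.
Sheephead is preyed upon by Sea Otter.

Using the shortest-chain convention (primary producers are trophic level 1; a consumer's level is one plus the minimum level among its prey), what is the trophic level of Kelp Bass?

Trophic level 3

Giant Kelp is a producer → level 1.
Sea Urchin eats Giant Kelp → level 2.
Kelp Bass eats Sea Urchin → level 3.
No prey of Kelp Bass is below level 2, so 3 is the minimum.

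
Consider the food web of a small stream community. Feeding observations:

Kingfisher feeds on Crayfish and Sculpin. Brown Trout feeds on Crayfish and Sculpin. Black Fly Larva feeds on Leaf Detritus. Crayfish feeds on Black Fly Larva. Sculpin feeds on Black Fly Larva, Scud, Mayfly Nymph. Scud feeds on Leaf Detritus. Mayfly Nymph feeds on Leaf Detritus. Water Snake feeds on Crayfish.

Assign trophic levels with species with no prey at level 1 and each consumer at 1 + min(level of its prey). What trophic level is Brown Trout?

Leaf Detritus has no prey (basal) → level 1.
Mayfly Nymph eats Leaf Detritus → level 2.
Sculpin eats Mayfly Nymph → level 3.
Brown Trout eats Sculpin → level 4.
No prey of Brown Trout is below level 3, so 4 is the minimum.

Trophic level 4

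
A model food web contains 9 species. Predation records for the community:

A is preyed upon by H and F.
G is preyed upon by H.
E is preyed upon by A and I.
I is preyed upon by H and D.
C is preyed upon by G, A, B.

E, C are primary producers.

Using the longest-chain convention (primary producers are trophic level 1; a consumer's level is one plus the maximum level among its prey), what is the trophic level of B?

C is a producer → level 1.
B eats C → level 2.

Trophic level 2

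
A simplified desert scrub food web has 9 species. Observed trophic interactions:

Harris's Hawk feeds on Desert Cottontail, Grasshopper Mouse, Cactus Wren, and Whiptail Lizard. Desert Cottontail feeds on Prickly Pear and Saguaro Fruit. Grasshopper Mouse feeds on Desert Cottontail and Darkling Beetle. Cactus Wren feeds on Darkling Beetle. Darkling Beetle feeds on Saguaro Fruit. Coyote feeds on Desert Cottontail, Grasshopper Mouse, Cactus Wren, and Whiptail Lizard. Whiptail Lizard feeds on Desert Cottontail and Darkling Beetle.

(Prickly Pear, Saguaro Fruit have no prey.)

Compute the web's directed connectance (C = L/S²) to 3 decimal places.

The web has S = 9 species and L = 16 feeding links.
C = L / S² = 16 / 81 = 0.1975 ≈ 0.198.

C = 0.198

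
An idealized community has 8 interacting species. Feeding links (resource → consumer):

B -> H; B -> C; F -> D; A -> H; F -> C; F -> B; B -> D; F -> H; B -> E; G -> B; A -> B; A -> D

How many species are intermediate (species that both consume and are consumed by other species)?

Intermediate species (has both prey and predators): B.
Count: 1.

1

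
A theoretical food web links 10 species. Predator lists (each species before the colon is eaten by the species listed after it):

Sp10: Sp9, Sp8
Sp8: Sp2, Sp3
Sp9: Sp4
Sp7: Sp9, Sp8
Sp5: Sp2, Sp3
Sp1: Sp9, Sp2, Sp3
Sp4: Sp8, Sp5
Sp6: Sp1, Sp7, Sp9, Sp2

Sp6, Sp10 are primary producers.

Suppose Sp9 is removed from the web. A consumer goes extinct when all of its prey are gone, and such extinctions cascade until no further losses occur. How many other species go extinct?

2

Remove Sp9.
Round 1: Sp4 (all prey gone) → extinct.
Round 2: Sp5 (all prey gone) → extinct.
No further losses. Total secondary extinctions: 2.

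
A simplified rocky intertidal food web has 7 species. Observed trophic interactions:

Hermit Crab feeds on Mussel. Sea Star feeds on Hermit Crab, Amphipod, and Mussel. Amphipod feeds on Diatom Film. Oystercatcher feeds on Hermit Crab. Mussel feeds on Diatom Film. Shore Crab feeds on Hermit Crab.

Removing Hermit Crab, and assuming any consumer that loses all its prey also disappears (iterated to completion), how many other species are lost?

Remove Hermit Crab.
Round 1: Shore Crab (all prey gone), Oystercatcher (all prey gone) → extinct.
No further losses. Total secondary extinctions: 2.

2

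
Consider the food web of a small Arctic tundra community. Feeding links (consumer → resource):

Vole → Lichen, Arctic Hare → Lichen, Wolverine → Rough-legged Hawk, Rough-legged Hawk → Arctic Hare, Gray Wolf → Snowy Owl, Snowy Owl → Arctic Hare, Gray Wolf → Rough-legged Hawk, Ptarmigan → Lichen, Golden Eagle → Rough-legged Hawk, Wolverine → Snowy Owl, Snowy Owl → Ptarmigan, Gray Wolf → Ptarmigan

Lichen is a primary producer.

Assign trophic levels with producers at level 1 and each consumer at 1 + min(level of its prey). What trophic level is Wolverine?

Trophic level 4

Lichen is a producer → level 1.
Arctic Hare eats Lichen → level 2.
Rough-legged Hawk eats Arctic Hare → level 3.
Wolverine eats Rough-legged Hawk → level 4.
No prey of Wolverine is below level 3, so 4 is the minimum.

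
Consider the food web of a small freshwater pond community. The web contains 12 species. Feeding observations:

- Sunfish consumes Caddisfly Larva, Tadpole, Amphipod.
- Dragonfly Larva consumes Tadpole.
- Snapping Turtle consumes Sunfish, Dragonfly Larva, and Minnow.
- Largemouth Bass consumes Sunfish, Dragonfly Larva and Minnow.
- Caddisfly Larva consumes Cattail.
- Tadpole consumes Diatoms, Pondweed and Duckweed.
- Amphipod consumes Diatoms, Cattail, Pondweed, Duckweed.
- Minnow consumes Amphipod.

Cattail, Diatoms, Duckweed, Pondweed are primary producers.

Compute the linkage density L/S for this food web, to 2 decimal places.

There are L = 19 links among S = 12 species.
L/S = 19/12 = 1.5833 ≈ 1.58.

L/S = 1.58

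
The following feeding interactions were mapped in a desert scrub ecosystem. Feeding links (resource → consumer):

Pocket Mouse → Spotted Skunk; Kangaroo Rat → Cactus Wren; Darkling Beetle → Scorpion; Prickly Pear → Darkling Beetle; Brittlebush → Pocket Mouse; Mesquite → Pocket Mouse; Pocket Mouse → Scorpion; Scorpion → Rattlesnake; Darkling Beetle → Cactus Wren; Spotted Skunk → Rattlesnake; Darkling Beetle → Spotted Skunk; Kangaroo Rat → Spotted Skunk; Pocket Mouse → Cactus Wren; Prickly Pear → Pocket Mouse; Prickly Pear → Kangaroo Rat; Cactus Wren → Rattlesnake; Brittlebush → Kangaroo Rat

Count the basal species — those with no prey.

Basal species (no prey listed): Prickly Pear, Mesquite, Brittlebush.
Count: 3.

3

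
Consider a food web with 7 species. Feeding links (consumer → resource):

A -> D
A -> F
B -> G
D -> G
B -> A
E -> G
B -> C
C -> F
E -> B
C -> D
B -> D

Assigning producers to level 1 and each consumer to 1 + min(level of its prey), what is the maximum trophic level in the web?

2

Producers (level 1): G, F.
Following each consumer down to its lowest-level prey: G → E (levels 1 through 2).
All prey of E (G 1, B 2) are at level 1 or above, so E is at level 1 + 1 = 2.
Every consumer has at least one prey at level 1 or below, so none exceeds level 2.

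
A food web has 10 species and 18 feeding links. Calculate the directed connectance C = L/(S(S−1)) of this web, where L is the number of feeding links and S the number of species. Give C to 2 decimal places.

C = 0.20

The web has S = 10 species and L = 18 feeding links.
C = L / (S(S−1)) = 18 / 90 = 0.2000 ≈ 0.20.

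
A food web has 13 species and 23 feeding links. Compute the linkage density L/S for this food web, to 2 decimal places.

There are L = 23 links among S = 13 species.
L/S = 23/13 = 1.7692 ≈ 1.77.

L/S = 1.77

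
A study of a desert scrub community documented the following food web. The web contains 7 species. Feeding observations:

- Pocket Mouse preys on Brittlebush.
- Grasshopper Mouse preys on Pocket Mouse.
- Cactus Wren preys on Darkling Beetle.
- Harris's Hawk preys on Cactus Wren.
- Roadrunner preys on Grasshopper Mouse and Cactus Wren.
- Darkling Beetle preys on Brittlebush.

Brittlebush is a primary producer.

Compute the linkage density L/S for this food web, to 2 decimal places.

L/S = 1.00

There are L = 7 links among S = 7 species.
L/S = 7/7 = 1.0000 ≈ 1.00.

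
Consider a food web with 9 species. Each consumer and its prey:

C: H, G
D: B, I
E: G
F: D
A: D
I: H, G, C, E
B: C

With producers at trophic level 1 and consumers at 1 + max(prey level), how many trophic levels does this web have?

5

Producers (level 1): H, G.
H → C → B → D → F gives F level 5.
No species has a prey at level 5, so no species reaches level 6.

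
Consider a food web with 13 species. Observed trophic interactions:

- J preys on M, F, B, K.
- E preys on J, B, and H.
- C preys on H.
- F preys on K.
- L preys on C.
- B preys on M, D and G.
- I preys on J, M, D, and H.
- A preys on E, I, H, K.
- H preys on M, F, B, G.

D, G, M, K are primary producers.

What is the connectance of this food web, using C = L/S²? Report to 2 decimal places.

C = 0.15

The web has S = 13 species and L = 25 feeding links.
C = L / S² = 25 / 169 = 0.1479 ≈ 0.15.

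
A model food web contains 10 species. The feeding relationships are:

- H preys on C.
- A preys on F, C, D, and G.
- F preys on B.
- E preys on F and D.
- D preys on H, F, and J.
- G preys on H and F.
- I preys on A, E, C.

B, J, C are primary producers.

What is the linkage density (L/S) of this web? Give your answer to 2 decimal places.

L/S = 1.60

There are L = 16 links among S = 10 species.
L/S = 16/10 = 1.6000 ≈ 1.60.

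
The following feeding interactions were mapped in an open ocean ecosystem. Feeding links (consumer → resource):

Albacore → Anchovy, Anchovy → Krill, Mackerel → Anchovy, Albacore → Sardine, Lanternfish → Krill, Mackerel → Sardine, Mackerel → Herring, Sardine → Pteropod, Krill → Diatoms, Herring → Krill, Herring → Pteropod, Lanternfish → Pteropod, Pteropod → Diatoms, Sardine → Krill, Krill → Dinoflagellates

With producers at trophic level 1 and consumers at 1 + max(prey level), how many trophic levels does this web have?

Producers (level 1): Dinoflagellates, Diatoms.
Dinoflagellates → Krill → Sardine → Mackerel gives Mackerel level 4.
No species has a prey at level 4, so no species reaches level 5.

4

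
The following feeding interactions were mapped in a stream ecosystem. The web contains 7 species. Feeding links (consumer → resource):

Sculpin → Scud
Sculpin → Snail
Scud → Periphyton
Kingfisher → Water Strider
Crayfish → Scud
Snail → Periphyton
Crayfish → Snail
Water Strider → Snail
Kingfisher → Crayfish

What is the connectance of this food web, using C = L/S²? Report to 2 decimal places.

C = 0.18

The web has S = 7 species and L = 9 feeding links.
C = L / S² = 9 / 49 = 0.1837 ≈ 0.18.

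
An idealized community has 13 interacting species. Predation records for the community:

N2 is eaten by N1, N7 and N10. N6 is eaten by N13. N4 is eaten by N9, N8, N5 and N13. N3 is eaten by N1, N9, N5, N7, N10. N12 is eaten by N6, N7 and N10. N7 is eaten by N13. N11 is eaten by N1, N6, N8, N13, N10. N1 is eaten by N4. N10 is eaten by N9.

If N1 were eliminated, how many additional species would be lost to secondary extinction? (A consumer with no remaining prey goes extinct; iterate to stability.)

Remove N1.
Round 1: N4 (all prey gone) → extinct.
No further losses. Total secondary extinctions: 1.

1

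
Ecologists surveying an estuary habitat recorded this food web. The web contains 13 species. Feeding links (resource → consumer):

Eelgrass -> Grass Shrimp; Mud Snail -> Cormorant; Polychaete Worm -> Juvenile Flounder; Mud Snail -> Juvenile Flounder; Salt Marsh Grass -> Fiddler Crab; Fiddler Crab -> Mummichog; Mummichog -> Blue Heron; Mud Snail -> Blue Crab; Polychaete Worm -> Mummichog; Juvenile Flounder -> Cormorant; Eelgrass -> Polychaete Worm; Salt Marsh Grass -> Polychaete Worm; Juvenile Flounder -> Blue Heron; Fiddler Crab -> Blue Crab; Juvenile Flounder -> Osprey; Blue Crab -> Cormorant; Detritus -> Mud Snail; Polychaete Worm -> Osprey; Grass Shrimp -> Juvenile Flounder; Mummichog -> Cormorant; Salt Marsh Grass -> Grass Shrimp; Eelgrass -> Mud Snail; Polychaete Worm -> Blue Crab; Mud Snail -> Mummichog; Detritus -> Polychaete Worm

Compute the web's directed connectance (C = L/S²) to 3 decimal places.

C = 0.148

The web has S = 13 species and L = 25 feeding links.
C = L / S² = 25 / 169 = 0.1479 ≈ 0.148.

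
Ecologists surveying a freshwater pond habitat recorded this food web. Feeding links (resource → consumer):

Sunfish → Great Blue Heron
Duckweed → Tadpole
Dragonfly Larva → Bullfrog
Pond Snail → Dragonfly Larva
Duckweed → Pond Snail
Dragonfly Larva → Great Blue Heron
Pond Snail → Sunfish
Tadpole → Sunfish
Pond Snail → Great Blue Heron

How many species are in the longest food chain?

4 species

One longest chain: Duckweed → Pond Snail → Sunfish → Great Blue Heron.
It has 4 species and 3 links.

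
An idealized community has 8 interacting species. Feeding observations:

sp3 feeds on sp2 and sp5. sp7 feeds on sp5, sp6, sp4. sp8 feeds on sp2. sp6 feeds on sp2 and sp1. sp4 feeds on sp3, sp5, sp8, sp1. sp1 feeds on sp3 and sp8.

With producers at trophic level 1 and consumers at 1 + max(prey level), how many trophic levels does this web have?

Producers (level 1): sp5, sp2.
sp5 → sp3 → sp1 → sp6 → sp7 gives sp7 level 5.
No species has a prey at level 5, so no species reaches level 6.

5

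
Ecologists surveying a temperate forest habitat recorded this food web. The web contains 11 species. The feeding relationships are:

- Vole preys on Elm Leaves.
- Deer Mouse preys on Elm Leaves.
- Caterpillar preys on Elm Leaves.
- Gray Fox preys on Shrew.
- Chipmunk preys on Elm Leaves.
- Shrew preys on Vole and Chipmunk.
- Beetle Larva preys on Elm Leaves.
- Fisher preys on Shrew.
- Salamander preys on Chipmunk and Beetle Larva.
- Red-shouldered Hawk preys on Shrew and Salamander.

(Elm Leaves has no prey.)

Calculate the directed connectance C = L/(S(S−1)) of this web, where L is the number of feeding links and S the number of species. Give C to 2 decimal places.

C = 0.12

The web has S = 11 species and L = 13 feeding links.
C = L / (S(S−1)) = 13 / 110 = 0.1182 ≈ 0.12.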